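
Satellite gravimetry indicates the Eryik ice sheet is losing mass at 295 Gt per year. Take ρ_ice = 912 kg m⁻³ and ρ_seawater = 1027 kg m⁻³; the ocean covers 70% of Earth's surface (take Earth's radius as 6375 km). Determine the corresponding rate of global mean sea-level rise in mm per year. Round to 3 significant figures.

≈ 0.803 mm/yr

ρ_w = 1027 kg m⁻³. Annual water volume added = 295 Gt / ρ_w = 2.950×10^14 kg / 1027 kg m⁻³ = 2.872×10^11 m³.
Δh per year = 2.872×10^11 / 3.57×10^14 = 8.03×10^-4 m = 0.803 mm.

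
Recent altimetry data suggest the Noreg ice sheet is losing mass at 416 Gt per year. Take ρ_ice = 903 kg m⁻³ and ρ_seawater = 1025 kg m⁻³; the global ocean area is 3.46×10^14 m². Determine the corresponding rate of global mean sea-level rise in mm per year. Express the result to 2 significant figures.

ρ_w = 1025 kg m⁻³. Annual water volume added = 416 Gt / ρ_w = 4.160×10^14 kg / 1025 kg m⁻³ = 4.059×10^11 m³.
Δh per year = 4.059×10^11 / 3.46×10^14 = 1.17×10^-3 m = 1.2 mm.

≈ 1.2 mm/yr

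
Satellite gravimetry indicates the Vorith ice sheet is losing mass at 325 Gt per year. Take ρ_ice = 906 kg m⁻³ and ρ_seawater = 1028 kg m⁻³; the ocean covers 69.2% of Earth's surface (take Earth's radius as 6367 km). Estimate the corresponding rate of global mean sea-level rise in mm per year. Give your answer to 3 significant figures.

ρ_w = 1028 kg m⁻³. Annual water volume added = 325 Gt / ρ_w = 3.250×10^14 kg / 1028 kg m⁻³ = 3.161×10^11 m³.
Δh per year = 3.161×10^11 / 3.53×10^14 = 8.97×10^-4 m = 0.897 mm.

≈ 0.897 mm/yr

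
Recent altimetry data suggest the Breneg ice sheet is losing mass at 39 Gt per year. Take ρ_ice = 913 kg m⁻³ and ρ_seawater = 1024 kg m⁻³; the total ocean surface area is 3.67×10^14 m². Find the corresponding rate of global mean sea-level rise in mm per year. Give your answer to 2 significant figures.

ρ_w = 1024 kg m⁻³. Annual water volume added = 39 Gt / ρ_w = 3.900×10^13 kg / 1024 kg m⁻³ = 3.809×10^10 m³.
Δh per year = 3.809×10^10 / 3.67×10^14 = 1.04×10^-4 m = 0.10 mm.

≈ 0.10 mm/yr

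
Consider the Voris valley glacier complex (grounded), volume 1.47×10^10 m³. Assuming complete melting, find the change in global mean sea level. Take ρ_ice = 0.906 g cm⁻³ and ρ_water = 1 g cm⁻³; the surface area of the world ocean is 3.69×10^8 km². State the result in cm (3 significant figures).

Voris: 1.47×10^10 m³ × (906/1000) = 1.332×10^10 m³ of water.
Spread over 3.69×10^14 m² of ocean, Δh = 1.332×10^10 / 3.69×10^14 = 3.61×10^-5 m = 3.61×10^-3 cm.

≈ 3.61×10^-3 cm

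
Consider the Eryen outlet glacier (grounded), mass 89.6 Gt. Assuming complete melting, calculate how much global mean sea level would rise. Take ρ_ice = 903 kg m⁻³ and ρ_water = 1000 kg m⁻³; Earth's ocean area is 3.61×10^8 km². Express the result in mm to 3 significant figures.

Eryen: 89.6 Gt = 8.960×10^13 kg; dividing by ρ_w = 1000 kg m⁻³ gives 8.960×10^10 m³ of water.
Spread over 3.61×10^14 m² of ocean, Δh = 8.960×10^10 / 3.61×10^14 = 2.48×10^-4 m = 0.248 mm.

≈ 0.248 mm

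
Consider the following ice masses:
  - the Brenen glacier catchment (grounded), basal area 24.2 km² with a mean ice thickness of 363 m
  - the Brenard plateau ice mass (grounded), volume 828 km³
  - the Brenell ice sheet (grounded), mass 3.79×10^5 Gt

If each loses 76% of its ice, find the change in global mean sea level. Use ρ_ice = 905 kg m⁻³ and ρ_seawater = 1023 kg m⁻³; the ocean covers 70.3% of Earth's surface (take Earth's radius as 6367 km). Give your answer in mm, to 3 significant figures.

≈ 788 mm

Brenen: ice volume = 24.2 km² × 363 m = 8.785 km³; 0.76 × 8.785 × (905/1023) = 5.906 km³ of water.
Brenard: 0.76 × 828 km³ × (905/1023) = 556.7 km³ of water.
Brenell: 0.76 × 3.79×10^5 Gt = 2.880×10^17 kg; dividing by ρ_w = 1023 kg m⁻³ gives 2.816×10^14 m³ of water.
Total added water ≈ 2.821×10^14 m³ over 3.58×10^14 m² → Δh = 0.788 m = 788 mm.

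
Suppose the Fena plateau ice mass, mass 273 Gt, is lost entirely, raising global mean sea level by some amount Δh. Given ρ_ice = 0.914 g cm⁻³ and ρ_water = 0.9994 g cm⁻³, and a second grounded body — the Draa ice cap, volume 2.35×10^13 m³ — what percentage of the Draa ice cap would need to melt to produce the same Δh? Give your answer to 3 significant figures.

≈ 1.27 %

Equal sea-level rise means equal mass of meltwater, i.e. equal mass of ice lost.
Ice mass of Fena: 2.730×10^14 kg; ice mass of Draa: 2.148×10^16 kg.
Fraction required = 2.730×10^14 / 2.148×10^16 = 0.0127 → 1.27 %.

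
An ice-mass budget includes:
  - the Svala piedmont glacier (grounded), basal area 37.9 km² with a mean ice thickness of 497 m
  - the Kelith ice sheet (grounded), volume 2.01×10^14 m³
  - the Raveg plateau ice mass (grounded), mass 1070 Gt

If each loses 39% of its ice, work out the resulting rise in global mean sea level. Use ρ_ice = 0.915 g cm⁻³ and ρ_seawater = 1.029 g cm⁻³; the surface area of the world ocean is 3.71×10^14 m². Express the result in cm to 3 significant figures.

≈ 18.9 cm

Svala: ice volume = 37.9 km² × 497 m = 18.84 km³; 0.39 × 18.84 × (915/1029) = 6.532 km³ of water.
Kelith: 0.39 × 2.01×10^14 m³ × (915/1029) = 6.971×10^13 m³ of water.
Raveg: 0.39 × 1070 Gt = 4.173×10^14 kg; dividing by ρ_w = 1.029 g cm⁻³ = 1029 kg m⁻³ gives 4.055×10^11 m³ of water.
Total added water ≈ 7.012×10^13 m³ over 3.71×10^14 m² → Δh = 0.189 m = 18.9 cm.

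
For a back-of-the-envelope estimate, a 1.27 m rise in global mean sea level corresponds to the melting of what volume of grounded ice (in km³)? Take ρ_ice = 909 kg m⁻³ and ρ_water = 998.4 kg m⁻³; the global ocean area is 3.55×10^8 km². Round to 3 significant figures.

Required water volume = Δh × A = 1.27 m × 3.55×10^14 m² = 4.508×10^14 m³ = 4.508×10^5 km³.
Ice volume = water volume × ρ_w/ρ_ice = 4.508×10^5 × 998.4/909 = 4.95×10^5 km³.

≈ 4.95×10^5 km³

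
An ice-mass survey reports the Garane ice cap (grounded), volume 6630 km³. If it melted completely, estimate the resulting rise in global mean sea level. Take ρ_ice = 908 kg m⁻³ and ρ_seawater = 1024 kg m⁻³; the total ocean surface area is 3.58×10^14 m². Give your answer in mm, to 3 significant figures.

≈ 16.4 mm

Garane: 6630 km³ × (908/1024) = 5879 km³ of water.
Spread over 3.58×10^14 m² of ocean, Δh = 5.879×10^12 / 3.58×10^14 = 0.0164 m = 16.4 mm.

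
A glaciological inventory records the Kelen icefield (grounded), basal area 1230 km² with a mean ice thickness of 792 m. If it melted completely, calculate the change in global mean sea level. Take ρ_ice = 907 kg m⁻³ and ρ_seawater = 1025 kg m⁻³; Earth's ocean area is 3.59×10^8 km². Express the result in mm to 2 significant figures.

Kelen: ice volume = 1230 km² × 792 m = 974.2 km³; 974.2 × (907/1025) = 862.0 km³ of water.
Spread over 3.59×10^14 m² of ocean, Δh = 8.620×10^11 / 3.59×10^14 = 2.40×10^-3 m = 2.4 mm.

≈ 2.4 mm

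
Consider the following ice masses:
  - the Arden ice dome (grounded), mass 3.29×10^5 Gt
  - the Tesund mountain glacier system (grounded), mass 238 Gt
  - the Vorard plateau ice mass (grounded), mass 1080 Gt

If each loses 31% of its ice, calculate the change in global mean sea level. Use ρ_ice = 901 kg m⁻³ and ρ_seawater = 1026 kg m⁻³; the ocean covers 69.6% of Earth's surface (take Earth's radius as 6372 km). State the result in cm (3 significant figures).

≈ 28.1 cm

Arden: 0.31 × 3.29×10^5 Gt = 1.020×10^17 kg; dividing by ρ_w = 1026 kg m⁻³ gives 9.941×10^13 m³ of water.
Tesund: 0.31 × 238 Gt = 7.378×10^13 kg; dividing by ρ_w = 1026 kg m⁻³ gives 7.191×10^10 m³ of water.
Vorard: 0.31 × 1080 Gt = 3.348×10^14 kg; dividing by ρ_w = 1026 kg m⁻³ gives 3.263×10^11 m³ of water.
Total added water ≈ 9.980×10^13 m³ over 3.55×10^14 m² → Δh = 0.281 m = 28.1 cm.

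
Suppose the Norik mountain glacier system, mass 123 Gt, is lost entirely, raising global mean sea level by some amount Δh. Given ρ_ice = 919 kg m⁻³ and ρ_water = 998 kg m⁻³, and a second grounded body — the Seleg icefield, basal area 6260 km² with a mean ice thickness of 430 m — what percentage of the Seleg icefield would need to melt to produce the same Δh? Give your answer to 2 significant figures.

Equal sea-level rise means equal mass of meltwater, i.e. equal mass of ice lost.
Ice mass of Norik: 1.230×10^14 kg; ice mass of Seleg: 2.474×10^15 kg.
Fraction required = 1.230×10^14 / 2.474×10^15 = 0.0497 → 5.0 %.

≈ 5.0 %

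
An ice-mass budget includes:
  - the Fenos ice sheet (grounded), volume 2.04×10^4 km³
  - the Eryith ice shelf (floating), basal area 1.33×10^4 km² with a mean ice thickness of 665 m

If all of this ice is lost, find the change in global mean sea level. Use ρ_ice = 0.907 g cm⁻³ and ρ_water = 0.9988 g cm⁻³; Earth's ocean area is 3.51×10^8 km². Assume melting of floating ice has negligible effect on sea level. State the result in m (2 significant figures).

Fenos: 2.04×10^4 km³ × (907/998.8) = 1.853×10^4 km³ of water.
The Eryith ice shelf is floating and already displaces its own weight of water, so its melt adds essentially nothing to sea level.
Total added water ≈ 1.853×10^13 m³ over 3.51×10^14 m² → Δh = 0.0528 m.

≈ 0.053 m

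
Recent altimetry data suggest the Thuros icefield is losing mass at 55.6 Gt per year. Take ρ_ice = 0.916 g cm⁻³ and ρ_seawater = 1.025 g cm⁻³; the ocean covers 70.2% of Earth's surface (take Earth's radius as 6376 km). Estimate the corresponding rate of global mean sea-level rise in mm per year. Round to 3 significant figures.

≈ 0.151 mm/yr

ρ_w = 1.025 g cm⁻³ = 1025 kg m⁻³. Annual water volume added = 55.6 Gt / ρ_w = 5.560×10^13 kg / 1025 kg m⁻³ = 5.424×10^10 m³.
Δh per year = 5.424×10^10 / 3.59×10^14 = 1.51×10^-4 m = 0.151 mm.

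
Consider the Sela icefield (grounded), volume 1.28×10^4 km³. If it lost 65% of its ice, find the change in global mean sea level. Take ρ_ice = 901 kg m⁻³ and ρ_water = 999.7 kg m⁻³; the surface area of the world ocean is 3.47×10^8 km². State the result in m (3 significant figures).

Sela: 0.65 × 1.28×10^4 km³ × (901/999.7) = 7499 km³ of water.
Spread over 3.47×10^14 m² of ocean, Δh = 7.499×10^12 / 3.47×10^14 = 0.0216 m.

≈ 0.0216 m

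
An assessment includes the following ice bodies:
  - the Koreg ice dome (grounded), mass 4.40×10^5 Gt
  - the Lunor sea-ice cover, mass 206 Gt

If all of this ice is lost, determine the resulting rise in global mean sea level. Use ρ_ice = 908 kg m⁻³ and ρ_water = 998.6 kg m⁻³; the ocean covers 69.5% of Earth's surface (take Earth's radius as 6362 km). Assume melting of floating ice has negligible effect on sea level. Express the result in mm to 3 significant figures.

Koreg: 4.40×10^5 Gt = 4.400×10^17 kg; dividing by ρ_w = 998.6 kg m⁻³ gives 4.406×10^14 m³ of water.
The Lunor sea-ice cover is floating and already displaces its own weight of water, so its melt adds essentially nothing to sea level.
Total added water ≈ 4.406×10^14 m³ over 3.53×10^14 m² → Δh = 1.25 m = 1250 mm.

≈ 1250 mm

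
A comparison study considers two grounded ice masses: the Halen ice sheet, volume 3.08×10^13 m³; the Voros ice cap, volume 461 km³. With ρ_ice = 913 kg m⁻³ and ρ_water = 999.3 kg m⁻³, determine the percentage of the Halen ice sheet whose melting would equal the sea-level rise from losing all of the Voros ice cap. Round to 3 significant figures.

Equal sea-level rise means equal mass of meltwater, i.e. equal mass of ice lost.
Ice mass of Voros: 4.209×10^14 kg; ice mass of Halen: 2.812×10^16 kg.
Fraction required = 4.209×10^14 / 2.812×10^16 = 0.0150 → 1.50 %.

≈ 1.50 %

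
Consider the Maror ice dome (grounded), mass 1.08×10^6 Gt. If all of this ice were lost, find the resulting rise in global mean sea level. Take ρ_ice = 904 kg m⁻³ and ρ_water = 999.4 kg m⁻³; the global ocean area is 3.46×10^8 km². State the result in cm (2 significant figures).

Maror: 1.08×10^6 Gt = 1.080×10^18 kg; dividing by ρ_w = 999.4 kg m⁻³ gives 1.081×10^15 m³ of water.
Spread over 3.46×10^14 m² of ocean, Δh = 1.081×10^15 / 3.46×10^14 = 3.12 m = 310 cm.

≈ 310 cm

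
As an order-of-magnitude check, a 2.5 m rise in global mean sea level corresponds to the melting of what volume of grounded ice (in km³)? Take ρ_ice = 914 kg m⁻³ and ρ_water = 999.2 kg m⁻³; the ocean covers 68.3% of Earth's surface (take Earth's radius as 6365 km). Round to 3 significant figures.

≈ 9.50×10^5 km³

Required water volume = Δh × A = 2.5 m × 3.48×10^14 m² = 8.693×10^14 m³ = 8.693×10^5 km³.
Ice volume = water volume × ρ_w/ρ_ice = 8.693×10^5 × 999.2/914 = 9.50×10^5 km³.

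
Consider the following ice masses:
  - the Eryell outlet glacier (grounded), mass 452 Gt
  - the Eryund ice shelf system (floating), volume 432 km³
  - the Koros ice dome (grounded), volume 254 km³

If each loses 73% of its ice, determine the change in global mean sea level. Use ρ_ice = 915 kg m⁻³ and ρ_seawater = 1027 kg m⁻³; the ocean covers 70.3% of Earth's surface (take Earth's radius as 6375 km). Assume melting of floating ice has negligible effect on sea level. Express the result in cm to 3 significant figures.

Eryell: 0.73 × 452 Gt = 3.300×10^14 kg; dividing by ρ_w = 1027 kg m⁻³ gives 3.213×10^11 m³ of water.
The Eryund ice shelf system is floating and already displaces its own weight of water, so its melt adds essentially nothing to sea level.
Koros: 0.73 × 254 km³ × (915/1027) = 165.2 km³ of water.
Total added water ≈ 4.865×10^11 m³ over 3.59×10^14 m² → Δh = 1.36×10^-3 m = 0.136 cm.

≈ 0.136 cm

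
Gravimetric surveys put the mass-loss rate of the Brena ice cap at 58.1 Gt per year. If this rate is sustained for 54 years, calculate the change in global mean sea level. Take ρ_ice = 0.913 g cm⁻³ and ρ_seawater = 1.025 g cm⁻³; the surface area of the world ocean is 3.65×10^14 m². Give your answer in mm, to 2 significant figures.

≈ 8.4 mm

Total mass lost = 58.1 Gt/yr × 54 yr = 3137 Gt = 3.137×10^15 kg.
ρ_w = 1.025 g cm⁻³ = 1025 kg m⁻³, so water volume = 3.137×10^15 / 1025 = 3.061×10^12 m³.
Δh = 3.061×10^12 / 3.65×10^14 = 8.39×10^-3 m = 8.4 mm.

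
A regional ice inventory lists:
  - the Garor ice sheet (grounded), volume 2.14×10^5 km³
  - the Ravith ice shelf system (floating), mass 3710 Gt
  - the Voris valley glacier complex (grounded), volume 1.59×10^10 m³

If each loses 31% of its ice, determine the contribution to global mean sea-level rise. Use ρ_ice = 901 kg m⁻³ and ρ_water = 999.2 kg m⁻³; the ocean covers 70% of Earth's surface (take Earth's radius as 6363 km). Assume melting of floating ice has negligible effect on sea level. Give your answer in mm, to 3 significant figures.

Garor: 0.31 × 2.14×10^5 km³ × (901/999.2) = 5.982×10^4 km³ of water.
The Ravith ice shelf system is floating and already displaces its own weight of water, so its melt adds essentially nothing to sea level.
Voris: 0.31 × 1.59×10^10 m³ × (901/999.2) = 4.445×10^9 m³ of water.
Total added water ≈ 5.982×10^13 m³ over 3.56×10^14 m² → Δh = 0.168 m = 168 mm.

≈ 168 mm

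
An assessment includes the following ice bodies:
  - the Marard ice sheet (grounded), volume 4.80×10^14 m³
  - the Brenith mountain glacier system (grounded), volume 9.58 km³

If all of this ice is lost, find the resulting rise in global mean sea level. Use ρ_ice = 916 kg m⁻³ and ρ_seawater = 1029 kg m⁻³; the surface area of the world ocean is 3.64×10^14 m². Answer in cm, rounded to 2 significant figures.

≈ 120 cm

Marard: 4.80×10^14 m³ × (916/1029) = 4.273×10^14 m³ of water.
Brenith: 9.58 km³ × (916/1029) = 8.528 km³ of water.
Total added water ≈ 4.273×10^14 m³ over 3.64×10^14 m² → Δh = 1.17 m = 120 cm.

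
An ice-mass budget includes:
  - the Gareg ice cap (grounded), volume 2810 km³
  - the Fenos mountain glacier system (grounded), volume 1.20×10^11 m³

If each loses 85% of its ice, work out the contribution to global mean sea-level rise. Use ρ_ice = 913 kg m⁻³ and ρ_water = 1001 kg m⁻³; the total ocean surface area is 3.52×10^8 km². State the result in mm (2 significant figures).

≈ 6.5 mm

Gareg: 0.85 × 2810 km³ × (913/1001) = 2179 km³ of water.
Fenos: 0.85 × 1.20×10^11 m³ × (913/1001) = 9.303×10^10 m³ of water.
Total added water ≈ 2.272×10^12 m³ over 3.52×10^14 m² → Δh = 6.45×10^-3 m = 6.5 mm.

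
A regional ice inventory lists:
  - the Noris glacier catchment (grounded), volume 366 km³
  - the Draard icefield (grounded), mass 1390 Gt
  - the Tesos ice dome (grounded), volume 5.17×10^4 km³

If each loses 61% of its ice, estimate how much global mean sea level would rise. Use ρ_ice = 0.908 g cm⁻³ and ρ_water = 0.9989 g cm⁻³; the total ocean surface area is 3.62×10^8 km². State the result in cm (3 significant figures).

Noris: 0.61 × 366 km³ × (908/998.9) = 202.9 km³ of water.
Draard: 0.61 × 1390 Gt = 8.479×10^14 kg; dividing by ρ_w = 0.9989 g cm⁻³ = 998.9 kg m⁻³ gives 8.488×10^11 m³ of water.
Tesos: 0.61 × 5.17×10^4 km³ × (908/998.9) = 2.867×10^4 km³ of water.
Total added water ≈ 2.972×10^13 m³ over 3.62×10^14 m² → Δh = 0.0821 m = 8.21 cm.

≈ 8.21 cm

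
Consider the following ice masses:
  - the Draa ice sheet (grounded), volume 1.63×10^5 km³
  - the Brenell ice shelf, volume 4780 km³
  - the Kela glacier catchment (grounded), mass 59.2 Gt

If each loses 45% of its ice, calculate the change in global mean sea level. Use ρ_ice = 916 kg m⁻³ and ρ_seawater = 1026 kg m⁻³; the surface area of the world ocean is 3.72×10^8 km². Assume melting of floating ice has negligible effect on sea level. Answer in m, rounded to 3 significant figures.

Draa: 0.45 × 1.63×10^5 km³ × (916/1026) = 6.549×10^4 km³ of water.
The Brenell ice shelf is floating and already displaces its own weight of water, so its melt adds essentially nothing to sea level.
Kela: 0.45 × 59.2 Gt = 2.664×10^13 kg; dividing by ρ_w = 1026 kg m⁻³ gives 2.596×10^10 m³ of water.
Total added water ≈ 6.551×10^13 m³ over 3.72×10^14 m² → Δh = 0.176 m.

≈ 0.176 m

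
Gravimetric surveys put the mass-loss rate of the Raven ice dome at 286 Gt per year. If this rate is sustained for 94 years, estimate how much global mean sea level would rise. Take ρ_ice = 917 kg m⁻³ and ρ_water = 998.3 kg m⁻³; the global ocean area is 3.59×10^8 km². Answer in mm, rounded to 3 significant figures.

≈ 75.0 mm

Total mass lost = 286 Gt/yr × 94 yr = 2.688×10^4 Gt = 2.688×10^16 kg.
ρ_w = 998.3 kg m⁻³, so water volume = 2.688×10^16 / 998.3 = 2.693×10^13 m³.
Δh = 2.693×10^13 / 3.59×10^14 = 0.0750 m = 75.0 mm.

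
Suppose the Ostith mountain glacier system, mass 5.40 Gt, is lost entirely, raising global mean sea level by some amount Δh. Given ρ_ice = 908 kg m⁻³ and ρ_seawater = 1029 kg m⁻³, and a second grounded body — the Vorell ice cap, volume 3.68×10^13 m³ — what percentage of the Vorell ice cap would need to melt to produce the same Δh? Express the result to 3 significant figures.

≈ 0.0162 %

Equal sea-level rise means equal mass of meltwater, i.e. equal mass of ice lost.
Ice mass of Ostith: 5.400×10^12 kg; ice mass of Vorell: 3.341×10^16 kg.
Fraction required = 5.400×10^12 / 3.341×10^16 = 1.62×10^-4 → 0.0162 %.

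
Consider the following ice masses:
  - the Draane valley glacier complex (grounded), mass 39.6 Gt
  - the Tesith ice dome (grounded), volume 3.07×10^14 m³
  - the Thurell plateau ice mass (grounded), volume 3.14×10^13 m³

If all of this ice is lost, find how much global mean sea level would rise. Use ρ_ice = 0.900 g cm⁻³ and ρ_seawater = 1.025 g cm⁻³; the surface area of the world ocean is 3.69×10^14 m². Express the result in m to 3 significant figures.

≈ 0.805 m

Draane: 39.6 Gt = 3.960×10^13 kg; dividing by ρ_w = 1.025 g cm⁻³ = 1025 kg m⁻³ gives 3.863×10^10 m³ of water.
Tesith: 3.07×10^14 m³ × (900/1025) = 2.696×10^14 m³ of water.
Thurell: 3.14×10^13 m³ × (900/1025) = 2.757×10^13 m³ of water.
Total added water ≈ 2.972×10^14 m³ over 3.69×10^14 m² → Δh = 0.805 m.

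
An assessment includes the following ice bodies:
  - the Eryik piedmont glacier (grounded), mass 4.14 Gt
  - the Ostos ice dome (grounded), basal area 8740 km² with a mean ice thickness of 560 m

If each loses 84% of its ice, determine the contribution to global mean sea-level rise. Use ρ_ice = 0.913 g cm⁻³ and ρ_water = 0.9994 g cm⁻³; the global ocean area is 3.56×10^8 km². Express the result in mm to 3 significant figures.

≈ 10.6 mm

Eryik: 0.84 × 4.14 Gt = 3.478×10^12 kg; dividing by ρ_w = 0.9994 g cm⁻³ = 999.4 kg m⁻³ gives 3.480×10^9 m³ of water.
Ostos: ice volume = 8740 km² × 560 m = 4894 km³; 0.84 × 4894 × (913/999.4) = 3756 km³ of water.
Total added water ≈ 3.759×10^12 m³ over 3.56×10^14 m² → Δh = 0.0106 m = 10.6 mm.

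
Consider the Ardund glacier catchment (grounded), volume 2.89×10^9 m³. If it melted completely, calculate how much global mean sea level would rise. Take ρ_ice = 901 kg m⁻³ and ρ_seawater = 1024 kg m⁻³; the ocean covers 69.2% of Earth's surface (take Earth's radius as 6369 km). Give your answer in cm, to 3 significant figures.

≈ 7.21×10^-4 cm

Ardund: 2.89×10^9 m³ × (901/1024) = 2.543×10^9 m³ of water.
Spread over 3.53×10^14 m² of ocean, Δh = 2.543×10^9 / 3.53×10^14 = 7.21×10^-6 m = 7.21×10^-4 cm.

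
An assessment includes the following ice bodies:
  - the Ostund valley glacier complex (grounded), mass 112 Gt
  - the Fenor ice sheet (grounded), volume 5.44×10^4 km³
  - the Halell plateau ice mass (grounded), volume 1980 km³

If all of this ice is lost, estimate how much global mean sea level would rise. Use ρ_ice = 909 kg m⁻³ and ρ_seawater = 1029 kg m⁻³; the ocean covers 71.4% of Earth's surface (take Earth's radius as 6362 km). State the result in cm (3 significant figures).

≈ 13.7 cm

Ostund: 112 Gt = 1.120×10^14 kg; dividing by ρ_w = 1029 kg m⁻³ gives 1.088×10^11 m³ of water.
Fenor: 5.44×10^4 km³ × (909/1029) = 4.806×10^4 km³ of water.
Halell: 1980 km³ × (909/1029) = 1749 km³ of water.
Total added water ≈ 4.991×10^13 m³ over 3.63×10^14 m² → Δh = 0.137 m = 13.7 cm.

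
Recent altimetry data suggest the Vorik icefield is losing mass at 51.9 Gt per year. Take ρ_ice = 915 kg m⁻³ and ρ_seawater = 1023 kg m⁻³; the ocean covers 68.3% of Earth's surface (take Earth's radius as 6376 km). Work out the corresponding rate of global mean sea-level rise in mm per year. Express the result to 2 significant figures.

≈ 0.15 mm/yr

ρ_w = 1023 kg m⁻³. Annual water volume added = 51.9 Gt / ρ_w = 5.190×10^13 kg / 1023 kg m⁻³ = 5.073×10^10 m³.
Δh per year = 5.073×10^10 / 3.49×10^14 = 1.45×10^-4 m = 0.15 mm.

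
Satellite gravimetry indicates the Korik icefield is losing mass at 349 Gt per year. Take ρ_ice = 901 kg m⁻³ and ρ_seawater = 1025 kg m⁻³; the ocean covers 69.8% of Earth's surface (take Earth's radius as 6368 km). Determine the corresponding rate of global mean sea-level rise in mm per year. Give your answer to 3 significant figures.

ρ_w = 1025 kg m⁻³. Annual water volume added = 349 Gt / ρ_w = 3.490×10^14 kg / 1025 kg m⁻³ = 3.405×10^11 m³.
Δh per year = 3.405×10^11 / 3.56×10^14 = 9.57×10^-4 m = 0.957 mm.

≈ 0.957 mm/yr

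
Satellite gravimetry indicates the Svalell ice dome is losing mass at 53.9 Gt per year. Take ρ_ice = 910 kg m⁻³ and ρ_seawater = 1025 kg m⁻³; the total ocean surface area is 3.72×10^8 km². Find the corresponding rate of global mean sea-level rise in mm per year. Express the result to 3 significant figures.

ρ_w = 1025 kg m⁻³. Annual water volume added = 53.9 Gt / ρ_w = 5.390×10^13 kg / 1025 kg m⁻³ = 5.259×10^10 m³.
Δh per year = 5.259×10^10 / 3.72×10^14 = 1.41×10^-4 m = 0.141 mm.

≈ 0.141 mm/yr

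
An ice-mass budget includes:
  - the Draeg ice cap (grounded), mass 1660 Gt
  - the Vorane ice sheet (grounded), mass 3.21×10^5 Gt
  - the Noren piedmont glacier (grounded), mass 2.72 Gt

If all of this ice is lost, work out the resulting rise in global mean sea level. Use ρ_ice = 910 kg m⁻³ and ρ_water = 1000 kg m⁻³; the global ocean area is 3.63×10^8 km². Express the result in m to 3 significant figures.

Draeg: 1660 Gt = 1.660×10^15 kg; dividing by ρ_w = 1000 kg m⁻³ gives 1.660×10^12 m³ of water.
Vorane: 3.21×10^5 Gt = 3.210×10^17 kg; dividing by ρ_w = 1000 kg m⁻³ gives 3.210×10^14 m³ of water.
Noren: 2.72 Gt = 2.720×10^12 kg; dividing by ρ_w = 1000 kg m⁻³ gives 2.720×10^9 m³ of water.
Total added water ≈ 3.227×10^14 m³ over 3.63×10^14 m² → Δh = 0.889 m.

≈ 0.889 m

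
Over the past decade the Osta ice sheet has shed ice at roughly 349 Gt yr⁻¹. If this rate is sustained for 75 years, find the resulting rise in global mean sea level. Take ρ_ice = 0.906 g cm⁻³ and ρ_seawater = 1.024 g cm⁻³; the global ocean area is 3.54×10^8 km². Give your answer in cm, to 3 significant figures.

≈ 7.22 cm

Total mass lost = 349 Gt/yr × 75 yr = 2.618×10^4 Gt = 2.618×10^16 kg.
ρ_w = 1.024 g cm⁻³ = 1024 kg m⁻³, so water volume = 2.618×10^16 / 1024 = 2.556×10^13 m³.
Δh = 2.556×10^13 / 3.54×10^14 = 0.0722 m = 7.22 cm.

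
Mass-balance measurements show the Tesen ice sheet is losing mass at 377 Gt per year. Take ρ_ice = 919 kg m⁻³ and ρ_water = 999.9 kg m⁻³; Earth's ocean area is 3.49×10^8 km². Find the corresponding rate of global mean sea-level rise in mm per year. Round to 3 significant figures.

ρ_w = 999.9 kg m⁻³. Annual water volume added = 377 Gt / ρ_w = 3.770×10^14 kg / 999.9 kg m⁻³ = 3.770×10^11 m³.
Δh per year = 3.770×10^11 / 3.49×10^14 = 1.08×10^-3 m = 1.08 mm.

≈ 1.08 mm/yr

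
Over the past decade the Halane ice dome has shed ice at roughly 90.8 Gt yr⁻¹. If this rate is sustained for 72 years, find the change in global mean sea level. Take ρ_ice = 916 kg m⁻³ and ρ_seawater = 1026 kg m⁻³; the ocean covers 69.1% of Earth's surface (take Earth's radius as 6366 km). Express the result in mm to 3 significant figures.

≈ 18.1 mm

Total mass lost = 90.8 Gt/yr × 72 yr = 6538 Gt = 6.538×10^15 kg.
ρ_w = 1026 kg m⁻³, so water volume = 6.538×10^15 / 1026 = 6.372×10^12 m³.
Δh = 6.372×10^12 / 3.52×10^14 = 0.0181 m = 18.1 mm.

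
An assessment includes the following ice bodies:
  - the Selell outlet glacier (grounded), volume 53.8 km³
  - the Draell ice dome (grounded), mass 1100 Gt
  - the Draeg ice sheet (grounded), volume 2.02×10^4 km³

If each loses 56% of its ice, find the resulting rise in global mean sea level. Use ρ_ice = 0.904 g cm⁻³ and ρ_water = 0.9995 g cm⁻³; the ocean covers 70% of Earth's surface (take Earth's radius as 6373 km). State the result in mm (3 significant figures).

Selell: 0.56 × 53.8 km³ × (904/999.5) = 27.25 km³ of water.
Draell: 0.56 × 1100 Gt = 6.160×10^14 kg; dividing by ρ_w = 0.9995 g cm⁻³ = 999.5 kg m⁻³ gives 6.163×10^11 m³ of water.
Draeg: 0.56 × 2.02×10^4 km³ × (904/999.5) = 1.023×10^4 km³ of water.
Total added water ≈ 1.087×10^13 m³ over 3.57×10^14 m² → Δh = 0.0304 m = 30.4 mm.

≈ 30.4 mm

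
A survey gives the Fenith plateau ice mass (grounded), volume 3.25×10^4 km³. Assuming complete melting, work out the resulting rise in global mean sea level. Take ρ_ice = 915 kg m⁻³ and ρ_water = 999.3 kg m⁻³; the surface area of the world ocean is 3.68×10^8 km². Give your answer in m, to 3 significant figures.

Fenith: 3.25×10^4 km³ × (915/999.3) = 2.976×10^4 km³ of water.
Spread over 3.68×10^14 m² of ocean, Δh = 2.976×10^13 / 3.68×10^14 = 0.0809 m.

≈ 0.0809 m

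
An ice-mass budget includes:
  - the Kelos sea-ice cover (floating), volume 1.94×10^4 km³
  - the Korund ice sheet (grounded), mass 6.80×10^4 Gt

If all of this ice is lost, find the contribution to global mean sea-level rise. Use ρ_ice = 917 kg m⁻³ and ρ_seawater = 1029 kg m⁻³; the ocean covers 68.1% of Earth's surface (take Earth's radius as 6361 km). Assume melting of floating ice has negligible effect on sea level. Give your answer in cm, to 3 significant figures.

≈ 19.1 cm

The Kelos sea-ice cover is floating and already displaces its own weight of water, so its melt adds essentially nothing to sea level.
Korund: 6.80×10^4 Gt = 6.800×10^16 kg; dividing by ρ_w = 1029 kg m⁻³ gives 6.608×10^13 m³ of water.
Total added water ≈ 6.608×10^13 m³ over 3.46×10^14 m² → Δh = 0.191 m = 19.1 cm.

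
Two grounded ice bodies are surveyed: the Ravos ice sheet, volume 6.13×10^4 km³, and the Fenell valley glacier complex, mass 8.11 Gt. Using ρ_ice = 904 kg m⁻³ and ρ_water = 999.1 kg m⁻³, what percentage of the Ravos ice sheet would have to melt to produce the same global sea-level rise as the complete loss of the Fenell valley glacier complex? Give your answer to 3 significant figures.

Equal sea-level rise means equal mass of meltwater, i.e. equal mass of ice lost.
Ice mass of Fenell: 8.110×10^12 kg; ice mass of Ravos: 5.542×10^16 kg.
Fraction required = 8.110×10^12 / 5.542×10^16 = 1.46×10^-4 → 0.0146 %.

≈ 0.0146 %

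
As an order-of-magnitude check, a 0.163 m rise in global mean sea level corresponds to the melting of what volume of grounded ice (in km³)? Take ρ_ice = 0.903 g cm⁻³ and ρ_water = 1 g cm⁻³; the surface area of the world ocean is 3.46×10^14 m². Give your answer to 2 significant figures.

Required water volume = Δh × A = 0.163 m × 3.46×10^14 m² = 5.640×10^13 m³ = 5.640×10^4 km³.
Ice volume = water volume × ρ_w/ρ_ice = 5.640×10^4 × 1000/903 = 6.2×10^4 km³.

≈ 6.2×10^4 km³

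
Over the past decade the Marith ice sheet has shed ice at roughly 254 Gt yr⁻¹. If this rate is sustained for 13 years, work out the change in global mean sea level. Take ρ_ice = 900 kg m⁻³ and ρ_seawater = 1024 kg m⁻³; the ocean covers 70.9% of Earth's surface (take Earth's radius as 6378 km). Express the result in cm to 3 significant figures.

Total mass lost = 254 Gt/yr × 13 yr = 3302 Gt = 3.302×10^15 kg.
ρ_w = 1024 kg m⁻³, so water volume = 3.302×10^15 / 1024 = 3.225×10^12 m³.
Δh = 3.225×10^12 / 3.62×10^14 = 8.90×10^-3 m = 0.890 cm.

≈ 0.890 cm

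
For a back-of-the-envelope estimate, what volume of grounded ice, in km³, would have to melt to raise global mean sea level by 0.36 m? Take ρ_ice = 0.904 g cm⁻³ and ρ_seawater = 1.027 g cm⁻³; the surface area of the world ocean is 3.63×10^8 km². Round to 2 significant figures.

≈ 1.5×10^5 km³

Required water volume = Δh × A = 0.36 m × 3.63×10^14 m² = 1.307×10^14 m³ = 1.307×10^5 km³.
Ice volume = water volume × ρ_w/ρ_ice = 1.307×10^5 × 1027/904 = 1.5×10^5 km³.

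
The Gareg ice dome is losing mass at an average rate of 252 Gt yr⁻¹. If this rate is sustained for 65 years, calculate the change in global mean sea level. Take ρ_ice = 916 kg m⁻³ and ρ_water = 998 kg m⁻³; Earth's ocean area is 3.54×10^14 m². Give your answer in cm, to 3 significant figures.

Total mass lost = 252 Gt/yr × 65 yr = 1.638×10^4 Gt = 1.638×10^16 kg.
ρ_w = 998 kg m⁻³, so water volume = 1.638×10^16 / 998 = 1.641×10^13 m³.
Δh = 1.641×10^13 / 3.54×10^14 = 0.0464 m = 4.64 cm.

≈ 4.64 cm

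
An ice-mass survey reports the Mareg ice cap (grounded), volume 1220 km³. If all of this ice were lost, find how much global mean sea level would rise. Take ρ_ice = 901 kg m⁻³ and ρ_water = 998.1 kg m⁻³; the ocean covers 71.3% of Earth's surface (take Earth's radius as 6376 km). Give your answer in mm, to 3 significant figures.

≈ 3.02 mm

Mareg: 1220 km³ × (901/998.1) = 1101 km³ of water.
Spread over 3.64×10^14 m² of ocean, Δh = 1.101×10^12 / 3.64×10^14 = 3.02×10^-3 m = 3.02 mm.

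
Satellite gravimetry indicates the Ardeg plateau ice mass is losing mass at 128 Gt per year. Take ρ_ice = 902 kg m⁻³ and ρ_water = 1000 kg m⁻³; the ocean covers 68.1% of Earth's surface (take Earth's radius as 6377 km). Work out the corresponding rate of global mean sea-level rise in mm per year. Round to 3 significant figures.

≈ 0.368 mm/yr

ρ_w = 1000 kg m⁻³. Annual water volume added = 128 Gt / ρ_w = 1.280×10^14 kg / 1000 kg m⁻³ = 1.280×10^11 m³.
Δh per year = 1.280×10^11 / 3.48×10^14 = 3.68×10^-4 m = 0.368 mm.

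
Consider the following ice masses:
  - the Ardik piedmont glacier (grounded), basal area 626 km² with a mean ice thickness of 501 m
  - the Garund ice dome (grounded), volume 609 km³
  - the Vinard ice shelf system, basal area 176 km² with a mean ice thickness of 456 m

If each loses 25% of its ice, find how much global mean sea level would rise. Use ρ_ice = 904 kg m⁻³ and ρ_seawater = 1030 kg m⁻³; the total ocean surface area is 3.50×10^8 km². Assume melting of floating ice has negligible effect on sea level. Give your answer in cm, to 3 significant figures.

≈ 0.0578 cm

Ardik: ice volume = 626 km² × 501 m = 313.6 km³; 0.25 × 313.6 × (904/1030) = 68.82 km³ of water.
Garund: 0.25 × 609 km³ × (904/1030) = 133.6 km³ of water.
The Vinard ice shelf system is floating and already displaces its own weight of water, so its melt adds essentially nothing to sea level.
Total added water ≈ 2.024×10^11 m³ over 3.50×10^14 m² → Δh = 5.78×10^-4 m = 0.0578 cm.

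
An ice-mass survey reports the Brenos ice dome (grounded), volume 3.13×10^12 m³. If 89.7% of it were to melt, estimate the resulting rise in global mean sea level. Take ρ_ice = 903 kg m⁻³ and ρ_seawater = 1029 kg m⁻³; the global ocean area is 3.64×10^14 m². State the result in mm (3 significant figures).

Brenos: 0.897 × 3.13×10^12 m³ × (903/1029) = 2.464×10^12 m³ of water.
Spread over 3.64×10^14 m² of ocean, Δh = 2.464×10^12 / 3.64×10^14 = 6.77×10^-3 m = 6.77 mm.

≈ 6.77 mm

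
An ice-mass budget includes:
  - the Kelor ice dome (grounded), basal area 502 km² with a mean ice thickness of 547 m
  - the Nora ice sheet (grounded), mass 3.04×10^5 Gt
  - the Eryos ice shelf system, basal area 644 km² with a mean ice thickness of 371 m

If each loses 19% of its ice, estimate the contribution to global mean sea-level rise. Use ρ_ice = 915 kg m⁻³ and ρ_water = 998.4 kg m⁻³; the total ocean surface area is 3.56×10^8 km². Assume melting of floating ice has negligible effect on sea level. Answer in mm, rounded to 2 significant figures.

Kelor: ice volume = 502 km² × 547 m = 274.6 km³; 0.19 × 274.6 × (915/998.4) = 47.81 km³ of water.
Nora: 0.19 × 3.04×10^5 Gt = 5.776×10^16 kg; dividing by ρ_w = 998.4 kg m⁻³ gives 5.785×10^13 m³ of water.
The Eryos ice shelf system is floating and already displaces its own weight of water, so its melt adds essentially nothing to sea level.
Total added water ≈ 5.790×10^13 m³ over 3.56×10^14 m² → Δh = 0.163 m = 160 mm.

≈ 160 mm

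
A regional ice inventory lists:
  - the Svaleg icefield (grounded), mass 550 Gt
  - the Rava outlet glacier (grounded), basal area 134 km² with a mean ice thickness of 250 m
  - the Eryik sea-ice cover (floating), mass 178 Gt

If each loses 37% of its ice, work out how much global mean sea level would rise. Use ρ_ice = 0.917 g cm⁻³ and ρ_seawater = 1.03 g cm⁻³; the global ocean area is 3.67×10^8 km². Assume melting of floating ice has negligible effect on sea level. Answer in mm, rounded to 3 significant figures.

Svaleg: 0.37 × 550 Gt = 2.035×10^14 kg; dividing by ρ_w = 1.03 g cm⁻³ = 1030 kg m⁻³ gives 1.976×10^11 m³ of water.
Rava: ice volume = 134 km² × 250 m = 33.50 km³; 0.37 × 33.50 × (917/1030) = 11.04 km³ of water.
The Eryik sea-ice cover is floating and already displaces its own weight of water, so its melt adds essentially nothing to sea level.
Total added water ≈ 2.086×10^11 m³ over 3.67×10^14 m² → Δh = 5.68×10^-4 m = 0.568 mm.

≈ 0.568 mm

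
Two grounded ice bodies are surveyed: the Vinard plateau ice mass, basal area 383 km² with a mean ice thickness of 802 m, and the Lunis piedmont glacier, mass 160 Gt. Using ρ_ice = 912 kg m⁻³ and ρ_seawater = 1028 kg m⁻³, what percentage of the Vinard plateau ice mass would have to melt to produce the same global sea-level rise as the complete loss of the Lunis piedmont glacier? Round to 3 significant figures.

≈ 57.1 %

Equal sea-level rise means equal mass of meltwater, i.e. equal mass of ice lost.
Ice mass of Lunis: 1.600×10^14 kg; ice mass of Vinard: 2.801×10^14 kg.
Fraction required = 1.600×10^14 / 2.801×10^14 = 0.571 → 57.1 %.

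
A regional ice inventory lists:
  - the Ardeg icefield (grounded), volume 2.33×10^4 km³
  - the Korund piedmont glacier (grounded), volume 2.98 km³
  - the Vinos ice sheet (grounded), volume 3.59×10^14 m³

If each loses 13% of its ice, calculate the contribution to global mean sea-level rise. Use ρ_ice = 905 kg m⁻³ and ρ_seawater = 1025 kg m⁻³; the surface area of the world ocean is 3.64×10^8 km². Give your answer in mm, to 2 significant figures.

Ardeg: 0.13 × 2.33×10^4 km³ × (905/1025) = 2674 km³ of water.
Korund: 0.13 × 2.98 km³ × (905/1025) = 0.3420 km³ of water.
Vinos: 0.13 × 3.59×10^14 m³ × (905/1025) = 4.121×10^13 m³ of water.
Total added water ≈ 4.388×10^13 m³ over 3.64×10^14 m² → Δh = 0.121 m = 120 mm.

≈ 120 mm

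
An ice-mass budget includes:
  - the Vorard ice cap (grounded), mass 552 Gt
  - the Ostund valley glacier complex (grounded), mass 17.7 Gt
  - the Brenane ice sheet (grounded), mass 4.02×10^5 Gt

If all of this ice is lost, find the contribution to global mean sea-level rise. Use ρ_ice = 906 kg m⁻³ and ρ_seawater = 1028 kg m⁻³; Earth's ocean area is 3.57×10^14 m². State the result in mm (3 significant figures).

Vorard: 552 Gt = 5.520×10^14 kg; dividing by ρ_w = 1028 kg m⁻³ gives 5.370×10^11 m³ of water.
Ostund: 17.7 Gt = 1.770×10^13 kg; dividing by ρ_w = 1028 kg m⁻³ gives 1.722×10^10 m³ of water.
Brenane: 4.02×10^5 Gt = 4.020×10^17 kg; dividing by ρ_w = 1028 kg m⁻³ gives 3.911×10^14 m³ of water.
Total added water ≈ 3.916×10^14 m³ over 3.57×10^14 m² → Δh = 1.10 m = 1100 mm.

≈ 1100 mm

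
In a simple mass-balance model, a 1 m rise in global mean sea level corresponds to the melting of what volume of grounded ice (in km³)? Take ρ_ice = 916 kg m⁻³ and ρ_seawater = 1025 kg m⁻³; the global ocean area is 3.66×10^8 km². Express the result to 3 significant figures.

Required water volume = Δh × A = 1 m × 3.66×10^14 m² = 3.660×10^14 m³ = 3.660×10^5 km³.
Ice volume = water volume × ρ_w/ρ_ice = 3.660×10^5 × 1025/916 = 4.10×10^5 km³.

≈ 4.10×10^5 km³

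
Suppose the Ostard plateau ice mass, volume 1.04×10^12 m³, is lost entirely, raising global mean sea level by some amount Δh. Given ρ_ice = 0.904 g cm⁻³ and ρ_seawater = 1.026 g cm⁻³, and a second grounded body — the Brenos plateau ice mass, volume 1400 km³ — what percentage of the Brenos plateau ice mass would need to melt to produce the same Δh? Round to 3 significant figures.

Equal sea-level rise means equal mass of meltwater, i.e. equal mass of ice lost.
Ice mass of Ostard: 9.402×10^14 kg; ice mass of Brenos: 1.266×10^15 kg.
Fraction required = 9.402×10^14 / 1.266×10^15 = 0.743 → 74.3 %.

≈ 74.3 %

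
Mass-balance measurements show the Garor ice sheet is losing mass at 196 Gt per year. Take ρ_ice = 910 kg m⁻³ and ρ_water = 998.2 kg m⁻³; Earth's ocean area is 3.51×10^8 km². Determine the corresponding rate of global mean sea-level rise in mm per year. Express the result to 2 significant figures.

ρ_w = 998.2 kg m⁻³. Annual water volume added = 196 Gt / ρ_w = 1.960×10^14 kg / 998.2 kg m⁻³ = 1.964×10^11 m³.
Δh per year = 1.964×10^11 / 3.51×10^14 = 5.59×10^-4 m = 0.56 mm.

≈ 0.56 mm/yr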